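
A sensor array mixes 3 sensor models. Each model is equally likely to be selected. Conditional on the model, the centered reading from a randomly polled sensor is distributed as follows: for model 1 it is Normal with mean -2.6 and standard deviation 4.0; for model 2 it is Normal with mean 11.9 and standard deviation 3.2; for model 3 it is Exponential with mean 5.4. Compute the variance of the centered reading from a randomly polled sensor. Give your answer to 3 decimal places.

53.633

Per component, 1: μ=-2.6, E[X²]=22.76; 2: μ=11.9, E[X²]=151.85; 3: μ=5.4, E[X²]=58.32.
E[X] = 0.333333·-2.6 + 0.333333·11.9 + 0.333333·5.4 = 4.9.
E[X²] = 0.333333·22.76 + 0.333333·151.85 + 0.333333·58.32 = 77.6433.
Var(X) = E[X²] − (E[X])² = 77.6433 − 24.01 = 53.6333.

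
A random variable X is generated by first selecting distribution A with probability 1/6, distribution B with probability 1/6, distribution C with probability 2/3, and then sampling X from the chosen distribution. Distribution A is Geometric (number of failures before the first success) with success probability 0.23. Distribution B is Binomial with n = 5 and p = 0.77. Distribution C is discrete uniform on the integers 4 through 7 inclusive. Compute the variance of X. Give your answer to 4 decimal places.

Per component, A: μ=3.34783, E[X²]=25.7637; B: μ=3.85, E[X²]=15.708; C: μ=5.5, E[X²]=31.5.
E[X] = 0.166667·3.34783 + 0.166667·3.85 + 0.666667·5.5 = 4.8663.
E[X²] = 0.166667·25.7637 + 0.166667·15.708 + 0.666667·31.5 = 27.912.
Var(X) = E[X²] − (E[X])² = 27.912 − 23.6809 = 4.23103.

4.2310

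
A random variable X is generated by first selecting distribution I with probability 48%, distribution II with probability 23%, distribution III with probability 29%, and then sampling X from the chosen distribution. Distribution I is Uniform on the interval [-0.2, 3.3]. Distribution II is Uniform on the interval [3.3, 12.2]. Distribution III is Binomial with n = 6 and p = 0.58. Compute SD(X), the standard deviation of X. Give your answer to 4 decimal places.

2.9001

Per component, I: μ=1.55, E[X²]=3.42333; II: μ=7.75, E[X²]=66.6633; III: μ=3.48, E[X²]=13.572.
E[X] = 0.48·1.55 + 0.23·7.75 + 0.29·3.48 = 3.5357.
E[X²] = 0.48·3.42333 + 0.23·66.6633 + 0.29·13.572 = 20.9116.
Var(X) = E[X²] − (E[X])² = 20.9116 − 12.5012 = 8.41047.
SD(X) = √8.41047 = 2.90008.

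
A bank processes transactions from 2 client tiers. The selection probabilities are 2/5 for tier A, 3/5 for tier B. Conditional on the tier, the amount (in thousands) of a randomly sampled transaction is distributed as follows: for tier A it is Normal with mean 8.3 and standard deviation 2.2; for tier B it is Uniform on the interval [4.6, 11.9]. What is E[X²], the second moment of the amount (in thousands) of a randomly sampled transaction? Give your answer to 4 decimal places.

72.9940

For each component E[X²] = Var + (mean)², giving A: 73.73; B: 72.5033.
Overall E[X²] = 0.4·73.73 + 0.6·72.5033 = 72.994.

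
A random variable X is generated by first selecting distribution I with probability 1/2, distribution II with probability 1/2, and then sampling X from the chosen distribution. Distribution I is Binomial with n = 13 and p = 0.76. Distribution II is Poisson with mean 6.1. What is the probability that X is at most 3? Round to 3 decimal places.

0.071

Conditional on each component, P(X ≤ 3): I: 8.68263e-05; II: 0.142501.
By total probability, P(X ≤ 3) = 0.5·8.68263e-05 + 0.5·0.142501 = 0.0712939.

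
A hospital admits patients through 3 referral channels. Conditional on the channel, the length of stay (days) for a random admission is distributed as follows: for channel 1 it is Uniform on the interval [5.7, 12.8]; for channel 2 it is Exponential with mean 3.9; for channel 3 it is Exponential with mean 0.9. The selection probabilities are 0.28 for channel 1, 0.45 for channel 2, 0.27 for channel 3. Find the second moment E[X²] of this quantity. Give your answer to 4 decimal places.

For each component E[X²] = Var + (mean)², giving 1: 89.7633; 2: 30.42; 3: 1.62.
Overall E[X²] = 0.28·89.7633 + 0.45·30.42 + 0.27·1.62 = 39.2601.

39.2601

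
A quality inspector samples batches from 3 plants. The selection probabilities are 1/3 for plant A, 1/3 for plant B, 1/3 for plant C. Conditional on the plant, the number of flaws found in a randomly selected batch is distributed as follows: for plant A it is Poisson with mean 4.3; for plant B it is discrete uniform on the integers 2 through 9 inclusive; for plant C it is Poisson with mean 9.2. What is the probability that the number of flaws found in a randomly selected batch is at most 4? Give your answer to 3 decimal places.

0.331

Conditional on each plant, P(X ≤ 4): A: 0.570438; B: 0.375; C: 0.0485796.
By total probability, P(X ≤ 4) = 0.333333·0.570438 + 0.333333·0.375 + 0.333333·0.0485796 = 0.331339.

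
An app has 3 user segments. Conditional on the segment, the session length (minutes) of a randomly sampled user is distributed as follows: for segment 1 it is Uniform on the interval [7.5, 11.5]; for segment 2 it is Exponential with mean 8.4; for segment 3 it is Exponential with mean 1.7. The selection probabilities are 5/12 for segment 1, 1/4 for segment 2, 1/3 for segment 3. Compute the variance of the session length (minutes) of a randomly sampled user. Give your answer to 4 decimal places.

31.4758

Per component, 1: μ=9.5, E[X²]=91.5833; 2: μ=8.4, E[X²]=141.12; 3: μ=1.7, E[X²]=5.78.
E[X] = 0.416667·9.5 + 0.25·8.4 + 0.333333·1.7 = 6.625.
E[X²] = 0.416667·91.5833 + 0.25·141.12 + 0.333333·5.78 = 75.3664.
Var(X) = E[X²] − (E[X])² = 75.3664 − 43.8906 = 31.4758.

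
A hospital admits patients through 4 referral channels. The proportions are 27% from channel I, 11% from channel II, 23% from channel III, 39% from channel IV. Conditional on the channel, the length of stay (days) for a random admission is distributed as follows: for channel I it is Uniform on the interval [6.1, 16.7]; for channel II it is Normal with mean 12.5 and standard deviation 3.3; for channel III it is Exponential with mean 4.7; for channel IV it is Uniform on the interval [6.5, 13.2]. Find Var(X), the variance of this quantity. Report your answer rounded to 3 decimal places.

Per component, I: μ=11.4, E[X²]=139.323; II: μ=12.5, E[X²]=167.14; III: μ=4.7, E[X²]=44.18; IV: μ=9.85, E[X²]=100.763.
E[X] = 0.27·11.4 + 0.11·12.5 + 0.23·4.7 + 0.39·9.85 = 9.3755.
E[X²] = 0.27·139.323 + 0.11·167.14 + 0.23·44.18 + 0.39·100.763 = 105.462.
Var(X) = E[X²] − (E[X])² = 105.462 − 87.9 = 17.5618.

17.562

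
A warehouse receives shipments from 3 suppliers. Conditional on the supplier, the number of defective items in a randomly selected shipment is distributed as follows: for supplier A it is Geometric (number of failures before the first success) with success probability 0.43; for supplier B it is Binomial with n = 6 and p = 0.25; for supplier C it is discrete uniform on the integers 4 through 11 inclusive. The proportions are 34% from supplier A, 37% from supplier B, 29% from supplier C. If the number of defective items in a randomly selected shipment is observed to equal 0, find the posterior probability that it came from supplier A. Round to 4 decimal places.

0.6895

Likelihoods P(X=0 | ·): A: 0.43; B: 0.177979; C: 0.
Posterior ∝ prior × likelihood. Numerator for A: 0.34·0.43 = 0.1462.
Normalizing constant: 0.34·0.43 + 0.37·0.177979 + 0.29·0 = 0.212052.
P(A | observation) = 0.1462 / 0.212052 = 0.689453.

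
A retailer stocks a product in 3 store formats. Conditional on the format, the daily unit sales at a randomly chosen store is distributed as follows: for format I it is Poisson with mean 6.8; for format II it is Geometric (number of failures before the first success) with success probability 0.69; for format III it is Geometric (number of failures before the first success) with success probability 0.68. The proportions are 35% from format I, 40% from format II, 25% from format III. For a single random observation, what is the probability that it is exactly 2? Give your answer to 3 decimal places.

Conditional on each format, P(X = 2): I: 0.0257505; II: 0.066309; III: 0.069632.
By total probability, P(X = 2) = 0.35·0.0257505 + 0.4·0.066309 + 0.25·0.069632 = 0.0529443.

0.053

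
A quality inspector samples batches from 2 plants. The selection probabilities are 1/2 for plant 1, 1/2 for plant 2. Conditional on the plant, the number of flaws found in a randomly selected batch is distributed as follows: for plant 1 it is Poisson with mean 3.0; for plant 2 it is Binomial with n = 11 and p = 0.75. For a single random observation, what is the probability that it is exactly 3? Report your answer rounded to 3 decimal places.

Conditional on each plant, P(X = 3): 1: 0.224042; 2: 0.00106215.
By total probability, P(X = 3) = 0.5·0.224042 + 0.5·0.00106215 = 0.112552.

0.113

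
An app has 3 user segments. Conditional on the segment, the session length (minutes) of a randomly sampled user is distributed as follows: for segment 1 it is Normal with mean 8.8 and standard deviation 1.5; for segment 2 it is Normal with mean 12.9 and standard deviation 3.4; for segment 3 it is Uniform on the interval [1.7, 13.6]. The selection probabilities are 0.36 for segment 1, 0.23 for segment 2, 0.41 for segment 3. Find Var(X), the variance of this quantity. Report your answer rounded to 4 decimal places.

12.4934

Per component, 1: μ=8.8, E[X²]=79.69; 2: μ=12.9, E[X²]=177.97; 3: μ=7.65, E[X²]=70.3233.
E[X] = 0.36·8.8 + 0.23·12.9 + 0.41·7.65 = 9.2715.
E[X²] = 0.36·79.69 + 0.23·177.97 + 0.41·70.3233 = 98.4541.
Var(X) = E[X²] − (E[X])² = 98.4541 − 85.9607 = 12.4934.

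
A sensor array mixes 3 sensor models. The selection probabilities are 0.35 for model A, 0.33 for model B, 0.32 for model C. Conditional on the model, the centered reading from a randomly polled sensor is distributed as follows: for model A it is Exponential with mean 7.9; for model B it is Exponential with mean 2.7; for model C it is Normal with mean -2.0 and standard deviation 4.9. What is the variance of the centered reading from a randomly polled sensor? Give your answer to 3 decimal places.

Per component, A: μ=7.9, E[X²]=124.82; B: μ=2.7, E[X²]=14.58; C: μ=-2, E[X²]=28.01.
E[X] = 0.35·7.9 + 0.33·2.7 + 0.32·-2 = 3.016.
E[X²] = 0.35·124.82 + 0.33·14.58 + 0.32·28.01 = 57.4616.
Var(X) = E[X²] − (E[X])² = 57.4616 − 9.09626 = 48.3653.

48.365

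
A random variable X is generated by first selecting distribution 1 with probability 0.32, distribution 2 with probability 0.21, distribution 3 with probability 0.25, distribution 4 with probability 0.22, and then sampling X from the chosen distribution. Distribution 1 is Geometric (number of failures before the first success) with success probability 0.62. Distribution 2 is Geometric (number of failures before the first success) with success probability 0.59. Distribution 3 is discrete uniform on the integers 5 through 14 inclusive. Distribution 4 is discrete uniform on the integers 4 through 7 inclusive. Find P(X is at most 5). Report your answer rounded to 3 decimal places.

Conditional on each component, P(X ≤ 5): 1: 0.996989; 2: 0.99525; 3: 0.1; 4: 0.5.
By total probability, P(X ≤ 5) = 0.32·0.996989 + 0.21·0.99525 + 0.25·0.1 + 0.22·0.5 = 0.663039.

0.663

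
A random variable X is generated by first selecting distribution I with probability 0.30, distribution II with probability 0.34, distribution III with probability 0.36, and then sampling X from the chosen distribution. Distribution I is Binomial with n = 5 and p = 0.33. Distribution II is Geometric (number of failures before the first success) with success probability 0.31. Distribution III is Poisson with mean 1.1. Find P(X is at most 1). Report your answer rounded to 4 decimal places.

Conditional on each component, P(X ≤ 1): I: 0.467506; II: 0.5239; III: 0.699029.
By total probability, P(X ≤ 1) = 0.3·0.467506 + 0.34·0.5239 + 0.36·0.699029 = 0.570028.

0.5700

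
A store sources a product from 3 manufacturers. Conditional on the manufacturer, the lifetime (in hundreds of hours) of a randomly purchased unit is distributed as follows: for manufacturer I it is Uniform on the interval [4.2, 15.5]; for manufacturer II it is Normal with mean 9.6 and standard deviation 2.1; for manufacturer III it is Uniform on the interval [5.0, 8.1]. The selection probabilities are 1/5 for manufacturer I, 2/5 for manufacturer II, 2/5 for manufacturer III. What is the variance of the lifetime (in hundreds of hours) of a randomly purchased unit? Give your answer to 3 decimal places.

6.577

Per component, I: μ=9.85, E[X²]=107.663; II: μ=9.6, E[X²]=96.57; III: μ=6.55, E[X²]=43.7033.
E[X] = 0.2·9.85 + 0.4·9.6 + 0.4·6.55 = 8.43.
E[X²] = 0.2·107.663 + 0.4·96.57 + 0.4·43.7033 = 77.642.
Var(X) = E[X²] − (E[X])² = 77.642 − 71.0649 = 6.5771.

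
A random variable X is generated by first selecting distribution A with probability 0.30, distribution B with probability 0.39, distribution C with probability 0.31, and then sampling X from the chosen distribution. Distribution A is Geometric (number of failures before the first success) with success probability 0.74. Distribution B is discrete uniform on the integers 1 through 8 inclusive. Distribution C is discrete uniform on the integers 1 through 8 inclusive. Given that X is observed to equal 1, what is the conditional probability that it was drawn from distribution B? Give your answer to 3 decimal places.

Likelihoods P(X=1 | ·): A: 0.1924; B: 0.125; C: 0.125.
Posterior ∝ prior × likelihood. Numerator for B: 0.39·0.125 = 0.04875.
Normalizing constant: 0.3·0.1924 + 0.39·0.125 + 0.31·0.125 = 0.14522.
P(B | observation) = 0.04875 / 0.14522 = 0.335698.

0.336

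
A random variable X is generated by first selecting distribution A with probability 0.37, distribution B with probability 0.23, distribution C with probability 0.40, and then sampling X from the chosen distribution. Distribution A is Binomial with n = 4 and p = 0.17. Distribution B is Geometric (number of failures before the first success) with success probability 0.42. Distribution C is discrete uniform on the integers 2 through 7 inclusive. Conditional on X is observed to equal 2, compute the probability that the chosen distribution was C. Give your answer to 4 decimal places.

0.4650

Likelihoods P(X=2 | ·): A: 0.119455; B: 0.141288; C: 0.166667.
Posterior ∝ prior × likelihood. Numerator for C: 0.4·0.166667 = 0.0666667.
Normalizing constant: 0.37·0.119455 + 0.23·0.141288 + 0.4·0.166667 = 0.143361.
P(C | observation) = 0.0666667 / 0.143361 = 0.465025.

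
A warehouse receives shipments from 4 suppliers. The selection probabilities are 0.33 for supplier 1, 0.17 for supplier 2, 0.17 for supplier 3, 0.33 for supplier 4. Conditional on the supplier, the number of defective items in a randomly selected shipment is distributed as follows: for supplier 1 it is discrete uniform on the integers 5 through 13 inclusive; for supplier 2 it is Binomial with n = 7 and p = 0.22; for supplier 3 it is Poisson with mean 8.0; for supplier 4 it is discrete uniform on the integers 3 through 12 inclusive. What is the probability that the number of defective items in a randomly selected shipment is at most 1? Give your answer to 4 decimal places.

0.0893

Conditional on each supplier, P(X ≤ 1): 1: 0; 2: 0.522463; 3: 0.00301916; 4: 0.
By total probability, P(X ≤ 1) = 0.33·0 + 0.17·0.522463 + 0.17·0.00301916 + 0.33·0 = 0.089332.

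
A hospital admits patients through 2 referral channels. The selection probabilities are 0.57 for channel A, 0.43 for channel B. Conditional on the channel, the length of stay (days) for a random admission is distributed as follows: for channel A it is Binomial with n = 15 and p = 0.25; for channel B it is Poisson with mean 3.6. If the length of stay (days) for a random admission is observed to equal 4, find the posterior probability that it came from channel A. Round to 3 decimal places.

0.610

Likelihoods P(X=4 | ·): A: 0.225199; B: 0.191222.
Posterior ∝ prior × likelihood. Numerator for A: 0.57·0.225199 = 0.128363.
Normalizing constant: 0.57·0.225199 + 0.43·0.191222 = 0.210589.
P(A | observation) = 0.128363 / 0.210589 = 0.609545.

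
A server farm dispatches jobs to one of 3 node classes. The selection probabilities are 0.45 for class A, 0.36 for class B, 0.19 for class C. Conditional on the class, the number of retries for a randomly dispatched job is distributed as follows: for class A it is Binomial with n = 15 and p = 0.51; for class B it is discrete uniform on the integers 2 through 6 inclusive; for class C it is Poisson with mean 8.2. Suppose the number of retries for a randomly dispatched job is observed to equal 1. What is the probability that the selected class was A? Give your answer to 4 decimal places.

0.2701

Likelihoods P(X=1 | ·): A: 0.00035189; B: 0; C: 0.00225216.
Posterior ∝ prior × likelihood. Numerator for A: 0.45·0.00035189 = 0.00015835.
Normalizing constant: 0.45·0.00035189 + 0.36·0 + 0.19·0.00225216 = 0.000586261.
P(A | observation) = 0.00015835 / 0.000586261 = 0.270102.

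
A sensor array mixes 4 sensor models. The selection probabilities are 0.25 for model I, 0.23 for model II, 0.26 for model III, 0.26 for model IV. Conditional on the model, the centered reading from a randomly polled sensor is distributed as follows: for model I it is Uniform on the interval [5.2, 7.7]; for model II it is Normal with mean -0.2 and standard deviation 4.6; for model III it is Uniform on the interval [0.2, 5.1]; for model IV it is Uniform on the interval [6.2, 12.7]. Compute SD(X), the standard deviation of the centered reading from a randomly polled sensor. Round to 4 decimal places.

Per component, I: μ=6.45, E[X²]=42.1233; II: μ=-0.2, E[X²]=21.2; III: μ=2.65, E[X²]=9.02333; IV: μ=9.45, E[X²]=92.8233.
E[X] = 0.25·6.45 + 0.23·-0.2 + 0.26·2.65 + 0.26·9.45 = 4.7125.
E[X²] = 0.25·42.1233 + 0.23·21.2 + 0.26·9.02333 + 0.26·92.8233 = 41.887.
Var(X) = E[X²] − (E[X])² = 41.887 − 22.2077 = 19.6793.
SD(X) = √19.6793 = 4.43614.

4.4361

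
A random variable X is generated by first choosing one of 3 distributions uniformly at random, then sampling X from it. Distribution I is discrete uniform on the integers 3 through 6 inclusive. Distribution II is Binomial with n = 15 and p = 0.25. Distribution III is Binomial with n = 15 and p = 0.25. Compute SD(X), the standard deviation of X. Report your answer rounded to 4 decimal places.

Per component, I: μ=4.5, E[X²]=21.5; II: μ=3.75, E[X²]=16.875; III: μ=3.75, E[X²]=16.875.
E[X] = 0.333333·4.5 + 0.333333·3.75 + 0.333333·3.75 = 4.
E[X²] = 0.333333·21.5 + 0.333333·16.875 + 0.333333·16.875 = 18.4167.
Var(X) = E[X²] − (E[X])² = 18.4167 − 16 = 2.41667.
SD(X) = √2.41667 = 1.55456.

1.5546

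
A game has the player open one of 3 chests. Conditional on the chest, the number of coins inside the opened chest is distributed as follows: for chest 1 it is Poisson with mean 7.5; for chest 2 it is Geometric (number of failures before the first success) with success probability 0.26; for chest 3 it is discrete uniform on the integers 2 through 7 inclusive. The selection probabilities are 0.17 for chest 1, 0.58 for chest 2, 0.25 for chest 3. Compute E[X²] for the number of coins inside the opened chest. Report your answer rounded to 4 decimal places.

27.6766

For each component E[X²] = Var + (mean)², giving 1: 63.75; 2: 19.0473; 3: 23.1667.
Overall E[X²] = 0.17·63.75 + 0.58·19.0473 + 0.25·23.1667 = 27.6766.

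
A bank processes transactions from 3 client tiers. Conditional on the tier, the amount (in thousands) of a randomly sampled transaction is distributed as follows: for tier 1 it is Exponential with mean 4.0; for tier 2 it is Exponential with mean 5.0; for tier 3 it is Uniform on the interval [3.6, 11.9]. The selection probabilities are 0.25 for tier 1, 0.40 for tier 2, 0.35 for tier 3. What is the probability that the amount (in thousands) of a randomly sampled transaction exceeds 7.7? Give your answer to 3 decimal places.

0.299

Conditional on each tier, P(X > 7.7): 1: 0.145876; 2: 0.214381; 3: 0.506024.
By total probability, P(X > 7.7) = 0.25·0.145876 + 0.4·0.214381 + 0.35·0.506024 = 0.29933.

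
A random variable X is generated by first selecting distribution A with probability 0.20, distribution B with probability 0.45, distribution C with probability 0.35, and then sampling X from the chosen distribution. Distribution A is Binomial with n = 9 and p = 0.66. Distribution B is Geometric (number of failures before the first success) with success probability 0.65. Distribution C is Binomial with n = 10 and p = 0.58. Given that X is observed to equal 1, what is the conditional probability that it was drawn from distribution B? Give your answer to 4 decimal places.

0.9900

Likelihoods P(X=1 | ·): A: 0.00106076; B: 0.2275; C: 0.00235869.
Posterior ∝ prior × likelihood. Numerator for B: 0.45·0.2275 = 0.102375.
Normalizing constant: 0.2·0.00106076 + 0.45·0.2275 + 0.35·0.00235869 = 0.103413.
P(B | observation) = 0.102375 / 0.103413 = 0.989965.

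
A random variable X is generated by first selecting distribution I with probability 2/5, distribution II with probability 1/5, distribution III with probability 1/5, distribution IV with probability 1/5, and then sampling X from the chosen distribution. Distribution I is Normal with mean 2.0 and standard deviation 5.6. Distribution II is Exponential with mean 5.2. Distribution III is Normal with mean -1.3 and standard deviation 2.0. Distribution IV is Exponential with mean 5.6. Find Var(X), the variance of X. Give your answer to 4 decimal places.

Per component, I: μ=2, E[X²]=35.36; II: μ=5.2, E[X²]=54.08; III: μ=-1.3, E[X²]=5.69; IV: μ=5.6, E[X²]=62.72.
E[X] = 0.4·2 + 0.2·5.2 + 0.2·-1.3 + 0.2·5.6 = 2.7.
E[X²] = 0.4·35.36 + 0.2·54.08 + 0.2·5.69 + 0.2·62.72 = 38.642.
Var(X) = E[X²] − (E[X])² = 38.642 − 7.29 = 31.352.

31.3520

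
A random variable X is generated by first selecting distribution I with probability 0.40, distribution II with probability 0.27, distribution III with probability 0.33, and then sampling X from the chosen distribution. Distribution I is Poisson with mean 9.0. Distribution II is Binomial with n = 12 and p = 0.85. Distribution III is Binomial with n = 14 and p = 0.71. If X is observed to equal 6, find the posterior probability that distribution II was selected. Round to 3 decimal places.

Likelihoods P(X=6 | ·): I: 0.0910903; II: 0.00396948; III: 0.0192437.
Posterior ∝ prior × likelihood. Numerator for II: 0.27·0.00396948 = 0.00107176.
Normalizing constant: 0.4·0.0910903 + 0.27·0.00396948 + 0.33·0.0192437 = 0.0438583.
P(II | observation) = 0.00107176 / 0.0438583 = 0.0244368.

0.024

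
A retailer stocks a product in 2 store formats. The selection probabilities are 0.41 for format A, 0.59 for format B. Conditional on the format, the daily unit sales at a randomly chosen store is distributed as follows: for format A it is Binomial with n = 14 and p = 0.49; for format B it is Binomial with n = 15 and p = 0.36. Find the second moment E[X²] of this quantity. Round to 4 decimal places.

For each component E[X²] = Var + (mean)², giving A: 50.5582; B: 32.616.
Overall E[X²] = 0.41·50.5582 + 0.59·32.616 = 39.9723.

39.9723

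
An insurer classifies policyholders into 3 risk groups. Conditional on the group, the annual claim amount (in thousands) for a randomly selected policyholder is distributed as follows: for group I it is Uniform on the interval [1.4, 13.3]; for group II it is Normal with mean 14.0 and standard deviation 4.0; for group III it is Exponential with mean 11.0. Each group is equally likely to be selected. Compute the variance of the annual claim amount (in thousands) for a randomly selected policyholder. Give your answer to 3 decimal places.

Per component, I: μ=7.35, E[X²]=65.8233; II: μ=14, E[X²]=212; III: μ=11, E[X²]=242.
E[X] = 0.333333·7.35 + 0.333333·14 + 0.333333·11 = 10.7833.
E[X²] = 0.333333·65.8233 + 0.333333·212 + 0.333333·242 = 173.274.
Var(X) = E[X²] − (E[X])² = 173.274 − 116.28 = 56.9942.

56.994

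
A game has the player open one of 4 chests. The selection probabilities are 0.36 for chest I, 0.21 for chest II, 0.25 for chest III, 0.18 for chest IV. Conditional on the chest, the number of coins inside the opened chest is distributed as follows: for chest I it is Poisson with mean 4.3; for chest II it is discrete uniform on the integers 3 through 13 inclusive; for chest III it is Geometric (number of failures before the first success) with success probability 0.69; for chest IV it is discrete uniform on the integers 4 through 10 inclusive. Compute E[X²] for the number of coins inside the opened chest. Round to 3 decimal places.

For each component E[X²] = Var + (mean)², giving I: 22.79; II: 74; III: 0.852972; IV: 53.
Overall E[X²] = 0.36·22.79 + 0.21·74 + 0.25·0.852972 + 0.18·53 = 33.4976.

33.498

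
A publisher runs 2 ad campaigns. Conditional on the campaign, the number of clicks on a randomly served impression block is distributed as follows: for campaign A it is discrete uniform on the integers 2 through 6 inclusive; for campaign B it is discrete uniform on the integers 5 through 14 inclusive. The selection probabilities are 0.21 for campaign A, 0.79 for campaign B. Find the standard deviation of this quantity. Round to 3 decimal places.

Per component, A: μ=4, E[X²]=18; B: μ=9.5, E[X²]=98.5.
E[X] = 0.21·4 + 0.79·9.5 = 8.345.
E[X²] = 0.21·18 + 0.79·98.5 = 81.595.
Var(X) = E[X²] − (E[X])² = 81.595 − 69.639 = 11.956.
SD(X) = √11.956 = 3.45774.

3.458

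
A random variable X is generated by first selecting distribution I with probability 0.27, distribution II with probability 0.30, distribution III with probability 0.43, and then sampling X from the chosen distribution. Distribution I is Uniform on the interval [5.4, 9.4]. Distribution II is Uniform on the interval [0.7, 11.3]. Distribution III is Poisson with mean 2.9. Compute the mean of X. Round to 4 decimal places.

5.0450

Component means — I: 7.4; II: 6; III: 2.9.
E[X] = 0.27·7.4 + 0.3·6 + 0.43·2.9 = 5.045.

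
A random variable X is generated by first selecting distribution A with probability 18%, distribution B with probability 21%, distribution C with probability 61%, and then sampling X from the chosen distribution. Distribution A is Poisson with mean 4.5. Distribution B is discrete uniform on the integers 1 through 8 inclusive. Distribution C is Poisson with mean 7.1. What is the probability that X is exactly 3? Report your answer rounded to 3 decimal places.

0.087

Conditional on each component, P(X = 3): A: 0.168718; B: 0.125; C: 0.049219.
By total probability, P(X = 3) = 0.18·0.168718 + 0.21·0.125 + 0.61·0.049219 = 0.0866428.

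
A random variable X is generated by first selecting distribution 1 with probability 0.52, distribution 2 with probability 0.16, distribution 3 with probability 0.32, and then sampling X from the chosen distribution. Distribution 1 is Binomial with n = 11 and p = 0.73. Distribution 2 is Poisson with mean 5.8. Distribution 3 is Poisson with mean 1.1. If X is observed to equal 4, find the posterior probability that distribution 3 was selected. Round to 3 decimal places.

Likelihoods P(X=4 | ·): 1: 0.00980284; 2: 0.142755; 3: 0.0203065.
Posterior ∝ prior × likelihood. Numerator for 3: 0.32·0.0203065 = 0.00649809.
Normalizing constant: 0.52·0.00980284 + 0.16·0.142755 + 0.32·0.0203065 = 0.0344364.
P(3 | observation) = 0.00649809 / 0.0344364 = 0.188698.

0.189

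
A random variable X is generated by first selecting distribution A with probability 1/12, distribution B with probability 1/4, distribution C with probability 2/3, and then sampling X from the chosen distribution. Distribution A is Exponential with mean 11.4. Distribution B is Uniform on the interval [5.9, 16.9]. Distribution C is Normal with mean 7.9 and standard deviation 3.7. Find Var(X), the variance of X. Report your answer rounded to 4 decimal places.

25.1997

Per component, A: μ=11.4, E[X²]=259.92; B: μ=11.4, E[X²]=140.043; C: μ=7.9, E[X²]=76.1.
E[X] = 0.0833333·11.4 + 0.25·11.4 + 0.666667·7.9 = 9.06667.
E[X²] = 0.0833333·259.92 + 0.25·140.043 + 0.666667·76.1 = 107.404.
Var(X) = E[X²] − (E[X])² = 107.404 − 82.2044 = 25.1997.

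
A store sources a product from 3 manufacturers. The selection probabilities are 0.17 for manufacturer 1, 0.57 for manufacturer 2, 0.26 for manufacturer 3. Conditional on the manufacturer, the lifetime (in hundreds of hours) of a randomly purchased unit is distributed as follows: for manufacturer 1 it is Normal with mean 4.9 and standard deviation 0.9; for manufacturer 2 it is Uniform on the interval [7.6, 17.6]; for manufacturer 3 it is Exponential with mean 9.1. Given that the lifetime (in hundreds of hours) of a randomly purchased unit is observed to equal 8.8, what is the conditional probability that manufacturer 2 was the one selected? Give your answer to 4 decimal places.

0.8398

Likelihoods f(8.8 | ·): 1: 3.70787e-05; 2: 0.1; 3: 0.0417813.
Posterior ∝ prior × likelihood. Numerator for 2: 0.57·0.1 = 0.057.
Normalizing constant: 0.17·3.70787e-05 + 0.57·0.1 + 0.26·0.0417813 = 0.0678694.
P(2 | observation) = 0.057 / 0.0678694 = 0.839848.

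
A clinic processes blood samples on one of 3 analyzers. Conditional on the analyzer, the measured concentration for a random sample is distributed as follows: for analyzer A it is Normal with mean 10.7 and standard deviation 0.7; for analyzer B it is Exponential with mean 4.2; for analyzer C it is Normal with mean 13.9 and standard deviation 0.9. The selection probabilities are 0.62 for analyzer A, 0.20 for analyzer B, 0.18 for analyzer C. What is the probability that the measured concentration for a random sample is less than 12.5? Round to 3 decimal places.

0.817

Conditional on each analyzer, P(X < 12.5): A: 0.994936; B: 0.949013; C: 0.0599069.
By total probability, P(X < 12.5) = 0.62·0.994936 + 0.2·0.949013 + 0.18·0.0599069 = 0.817446.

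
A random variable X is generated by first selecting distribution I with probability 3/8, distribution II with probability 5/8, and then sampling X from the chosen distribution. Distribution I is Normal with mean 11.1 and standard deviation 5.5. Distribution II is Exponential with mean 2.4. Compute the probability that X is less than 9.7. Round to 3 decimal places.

Conditional on each component, P(X < 9.7): I: 0.399537; II: 0.982432.
By total probability, P(X < 9.7) = 0.375·0.399537 + 0.625·0.982432 = 0.763846.

0.764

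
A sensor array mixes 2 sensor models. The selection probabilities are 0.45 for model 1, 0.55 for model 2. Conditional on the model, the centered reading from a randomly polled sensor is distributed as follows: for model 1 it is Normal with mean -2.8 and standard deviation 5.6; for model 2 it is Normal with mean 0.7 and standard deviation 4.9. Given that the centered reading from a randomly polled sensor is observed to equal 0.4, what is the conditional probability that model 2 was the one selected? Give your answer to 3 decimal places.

0.621

Likelihoods f(0.4 | ·): 1: 0.0605086; 2: 0.0812643.
Posterior ∝ prior × likelihood. Numerator for 2: 0.55·0.0812643 = 0.0446954.
Normalizing constant: 0.45·0.0605086 + 0.55·0.0812643 = 0.0719242.
P(2 | observation) = 0.0446954 / 0.0719242 = 0.621423.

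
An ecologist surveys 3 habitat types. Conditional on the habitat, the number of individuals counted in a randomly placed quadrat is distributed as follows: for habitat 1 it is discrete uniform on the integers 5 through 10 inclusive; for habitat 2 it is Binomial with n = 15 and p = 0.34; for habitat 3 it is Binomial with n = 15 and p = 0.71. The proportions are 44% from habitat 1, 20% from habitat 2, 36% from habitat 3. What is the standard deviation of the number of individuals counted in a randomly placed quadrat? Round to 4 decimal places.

Per component, 1: μ=7.5, E[X²]=59.1667; 2: μ=5.1, E[X²]=29.376; 3: μ=10.65, E[X²]=116.511.
E[X] = 0.44·7.5 + 0.2·5.1 + 0.36·10.65 = 8.154.
E[X²] = 0.44·59.1667 + 0.2·29.376 + 0.36·116.511 = 73.8525.
Var(X) = E[X²] − (E[X])² = 73.8525 − 66.4877 = 7.36478.
SD(X) = √7.36478 = 2.71381.

2.7138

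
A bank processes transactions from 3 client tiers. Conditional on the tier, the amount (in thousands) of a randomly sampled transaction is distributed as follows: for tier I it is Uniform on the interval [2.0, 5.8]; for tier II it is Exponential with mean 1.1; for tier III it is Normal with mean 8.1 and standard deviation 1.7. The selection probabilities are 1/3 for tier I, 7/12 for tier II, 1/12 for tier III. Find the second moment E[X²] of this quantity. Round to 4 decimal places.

For each component E[X²] = Var + (mean)², giving I: 16.4133; II: 2.42; III: 68.5.
Overall E[X²] = 0.333333·16.4133 + 0.583333·2.42 + 0.0833333·68.5 = 12.5911.

12.5911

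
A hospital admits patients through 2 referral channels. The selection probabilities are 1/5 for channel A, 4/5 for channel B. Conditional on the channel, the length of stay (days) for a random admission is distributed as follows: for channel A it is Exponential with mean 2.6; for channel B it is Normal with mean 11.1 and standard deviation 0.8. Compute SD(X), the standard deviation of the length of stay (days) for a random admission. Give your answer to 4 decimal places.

Per component, A: μ=2.6, E[X²]=13.52; B: μ=11.1, E[X²]=123.85.
E[X] = 0.2·2.6 + 0.8·11.1 = 9.4.
E[X²] = 0.2·13.52 + 0.8·123.85 = 101.784.
Var(X) = E[X²] − (E[X])² = 101.784 − 88.36 = 13.424.
SD(X) = √13.424 = 3.66388.

3.6639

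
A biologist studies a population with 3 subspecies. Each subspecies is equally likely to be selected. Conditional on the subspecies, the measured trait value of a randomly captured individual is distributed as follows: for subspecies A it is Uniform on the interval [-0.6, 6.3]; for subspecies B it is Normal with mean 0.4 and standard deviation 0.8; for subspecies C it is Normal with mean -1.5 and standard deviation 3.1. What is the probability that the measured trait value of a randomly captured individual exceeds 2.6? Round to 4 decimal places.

0.2107

Conditional on each subspecies, P(X > 2.6): A: 0.536232; B: 0.00297976; C: 0.0929874.
By total probability, P(X > 2.6) = 0.333333·0.536232 + 0.333333·0.00297976 + 0.333333·0.0929874 = 0.210733.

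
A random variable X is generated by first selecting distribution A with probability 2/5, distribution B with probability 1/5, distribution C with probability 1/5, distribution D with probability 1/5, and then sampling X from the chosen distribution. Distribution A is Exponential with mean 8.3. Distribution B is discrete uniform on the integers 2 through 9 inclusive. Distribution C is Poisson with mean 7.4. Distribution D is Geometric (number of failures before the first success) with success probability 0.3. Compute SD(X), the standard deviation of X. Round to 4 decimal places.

6.0625

Per component, A: μ=8.3, E[X²]=137.78; B: μ=5.5, E[X²]=35.5; C: μ=7.4, E[X²]=62.16; D: μ=2.33333, E[X²]=13.2222.
E[X] = 0.4·8.3 + 0.2·5.5 + 0.2·7.4 + 0.2·2.33333 = 6.36667.
E[X²] = 0.4·137.78 + 0.2·35.5 + 0.2·62.16 + 0.2·13.2222 = 77.2884.
Var(X) = E[X²] − (E[X])² = 77.2884 − 40.5344 = 36.754.
SD(X) = √36.754 = 6.06251.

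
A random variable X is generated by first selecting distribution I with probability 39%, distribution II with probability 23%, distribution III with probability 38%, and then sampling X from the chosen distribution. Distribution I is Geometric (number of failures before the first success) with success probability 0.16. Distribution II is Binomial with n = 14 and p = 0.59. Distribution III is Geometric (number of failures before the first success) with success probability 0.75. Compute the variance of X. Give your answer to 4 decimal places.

Per component, I: μ=5.25, E[X²]=60.375; II: μ=8.26, E[X²]=71.6142; III: μ=0.333333, E[X²]=0.555556.
E[X] = 0.39·5.25 + 0.23·8.26 + 0.38·0.333333 = 4.07397.
E[X²] = 0.39·60.375 + 0.23·71.6142 + 0.38·0.555556 = 40.2286.
Var(X) = E[X²] − (E[X])² = 40.2286 − 16.5972 = 23.6314.

23.6314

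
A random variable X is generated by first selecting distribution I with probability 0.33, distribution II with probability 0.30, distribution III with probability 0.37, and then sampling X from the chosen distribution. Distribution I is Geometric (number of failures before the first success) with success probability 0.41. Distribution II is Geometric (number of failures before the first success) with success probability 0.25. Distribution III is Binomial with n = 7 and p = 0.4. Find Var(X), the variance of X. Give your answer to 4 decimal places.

Per component, I: μ=1.43902, E[X²]=5.58061; II: μ=3, E[X²]=21; III: μ=2.8, E[X²]=9.52.
E[X] = 0.33·1.43902 + 0.3·3 + 0.37·2.8 = 2.41088.
E[X²] = 0.33·5.58061 + 0.3·21 + 0.37·9.52 = 11.664.
Var(X) = E[X²] − (E[X])² = 11.664 − 5.81233 = 5.85167.

5.8517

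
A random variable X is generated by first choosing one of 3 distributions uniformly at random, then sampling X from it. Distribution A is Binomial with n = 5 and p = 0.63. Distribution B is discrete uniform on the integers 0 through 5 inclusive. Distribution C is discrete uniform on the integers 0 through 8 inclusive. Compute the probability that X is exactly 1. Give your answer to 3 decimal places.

Conditional on each component, P(X = 1): A: 0.0590361; B: 0.166667; C: 0.111111.
By total probability, P(X = 1) = 0.333333·0.0590361 + 0.333333·0.166667 + 0.333333·0.111111 = 0.112271.

0.112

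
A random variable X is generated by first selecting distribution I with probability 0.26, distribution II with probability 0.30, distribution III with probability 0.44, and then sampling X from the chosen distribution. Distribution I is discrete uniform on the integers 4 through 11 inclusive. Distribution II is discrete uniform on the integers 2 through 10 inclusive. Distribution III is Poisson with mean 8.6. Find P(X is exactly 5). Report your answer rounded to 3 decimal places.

Conditional on each component, P(X = 5): I: 0.125; II: 0.111111; III: 0.0721736.
By total probability, P(X = 5) = 0.26·0.125 + 0.3·0.111111 + 0.44·0.0721736 = 0.0975897.

0.098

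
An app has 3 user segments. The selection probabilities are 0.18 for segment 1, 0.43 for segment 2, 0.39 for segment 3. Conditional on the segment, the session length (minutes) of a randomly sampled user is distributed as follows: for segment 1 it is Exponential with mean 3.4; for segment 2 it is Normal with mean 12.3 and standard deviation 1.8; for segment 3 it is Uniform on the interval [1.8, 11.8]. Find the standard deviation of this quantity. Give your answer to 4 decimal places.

Per component, 1: μ=3.4, E[X²]=23.12; 2: μ=12.3, E[X²]=154.53; 3: μ=6.8, E[X²]=54.5733.
E[X] = 0.18·3.4 + 0.43·12.3 + 0.39·6.8 = 8.553.
E[X²] = 0.18·23.12 + 0.43·154.53 + 0.39·54.5733 = 91.8931.
Var(X) = E[X²] − (E[X])² = 91.8931 − 73.1538 = 18.7393.
SD(X) = √18.7393 = 4.32889.

4.3289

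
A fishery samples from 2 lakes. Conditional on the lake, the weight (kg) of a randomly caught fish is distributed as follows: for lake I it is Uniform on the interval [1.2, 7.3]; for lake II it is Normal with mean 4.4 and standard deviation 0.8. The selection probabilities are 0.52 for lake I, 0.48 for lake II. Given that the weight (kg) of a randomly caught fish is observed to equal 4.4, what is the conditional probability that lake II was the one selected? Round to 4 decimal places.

0.7374

Likelihoods f(4.4 | ·): I: 0.163934; II: 0.498678.
Posterior ∝ prior × likelihood. Numerator for II: 0.48·0.498678 = 0.239365.
Normalizing constant: 0.52·0.163934 + 0.48·0.498678 = 0.324611.
P(II | observation) = 0.239365 / 0.324611 = 0.737391.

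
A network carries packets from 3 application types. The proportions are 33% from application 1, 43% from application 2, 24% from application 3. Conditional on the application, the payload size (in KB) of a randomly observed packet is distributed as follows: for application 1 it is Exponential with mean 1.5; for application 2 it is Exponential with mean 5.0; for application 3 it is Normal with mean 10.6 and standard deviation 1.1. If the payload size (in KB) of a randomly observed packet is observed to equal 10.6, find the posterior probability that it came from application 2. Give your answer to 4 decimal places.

Likelihoods f(10.6 | ·): 1: 0.000568715; 2: 0.0240063; 3: 0.362675.
Posterior ∝ prior × likelihood. Numerator for 2: 0.43·0.0240063 = 0.0103227.
Normalizing constant: 0.33·0.000568715 + 0.43·0.0240063 + 0.24·0.362675 = 0.0975523.
P(2 | observation) = 0.0103227 / 0.0975523 = 0.105817.

0.1058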